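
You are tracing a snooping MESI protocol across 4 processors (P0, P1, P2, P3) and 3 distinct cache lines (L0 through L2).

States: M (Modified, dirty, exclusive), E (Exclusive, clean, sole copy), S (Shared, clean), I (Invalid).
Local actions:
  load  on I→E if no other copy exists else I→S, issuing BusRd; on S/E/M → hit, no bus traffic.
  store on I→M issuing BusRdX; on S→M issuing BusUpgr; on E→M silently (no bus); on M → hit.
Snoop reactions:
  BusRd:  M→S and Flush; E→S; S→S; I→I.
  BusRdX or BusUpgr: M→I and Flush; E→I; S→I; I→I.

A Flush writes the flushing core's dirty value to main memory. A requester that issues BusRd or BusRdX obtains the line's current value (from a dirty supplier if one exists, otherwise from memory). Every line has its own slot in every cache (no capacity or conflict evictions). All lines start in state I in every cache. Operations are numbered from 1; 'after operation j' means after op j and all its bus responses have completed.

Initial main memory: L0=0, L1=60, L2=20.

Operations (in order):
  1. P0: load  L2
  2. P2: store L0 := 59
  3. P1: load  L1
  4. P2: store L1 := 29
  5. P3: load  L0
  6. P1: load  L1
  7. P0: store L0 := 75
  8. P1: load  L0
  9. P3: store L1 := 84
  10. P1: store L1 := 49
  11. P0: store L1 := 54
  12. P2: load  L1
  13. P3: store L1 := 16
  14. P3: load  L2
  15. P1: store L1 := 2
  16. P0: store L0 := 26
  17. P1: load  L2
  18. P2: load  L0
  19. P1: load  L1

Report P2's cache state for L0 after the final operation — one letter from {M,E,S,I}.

  op1 P0: load  L2 → E/I/I/I on L2; bus BusRd; mem=20
  op2 P2: store L0 := 59 → I/I/M/I on L0; bus BusRdX; mem=0
  op3 P1: load  L1 → I/E/I/I on L1; bus BusRd; mem=60
  op4 P2: store L1 := 29 → I/I/M/I on L1; bus BusRdX; mem=60
  op5 P3: load  L0 → I/I/S/S on L0; bus BusRd Flush; mem=59
  op6 P1: load  L1 → I/S/S/I on L1; bus BusRd Flush; mem=29
  op7 P0: store L0 := 75 → M/I/I/I on L0; bus BusRdX; mem=59
  op8 P1: load  L0 → S/S/I/I on L0; bus BusRd Flush; mem=75
  op9 P3: store L1 := 84 → I/I/I/M on L1; bus BusRdX; mem=29
  op10 P1: store L1 := 49 → I/M/I/I on L1; bus BusRdX Flush; mem=84
  op11 P0: store L1 := 54 → M/I/I/I on L1; bus BusRdX Flush; mem=49
  op12 P2: load  L1 → S/I/S/I on L1; bus BusRd Flush; mem=54
  op13 P3: store L1 := 16 → I/I/I/M on L1; bus BusRdX; mem=54
  op14 P3: load  L2 → S/I/I/S on L2; bus BusRd; mem=20
  op15 P1: store L1 := 2 → I/M/I/I on L1; bus BusRdX Flush; mem=16
  op16 P0: store L0 := 26 → M/I/I/I on L0; bus BusUpgr; mem=75
  op17 P1: load  L2 → S/S/I/S on L2; bus BusRd; mem=20
  op18 P2: load  L0 → S/I/S/I on L0; bus BusRd Flush; mem=26
  op19 P1: load  L1 → I/M/I/I on L1; bus (none); mem=16

state = S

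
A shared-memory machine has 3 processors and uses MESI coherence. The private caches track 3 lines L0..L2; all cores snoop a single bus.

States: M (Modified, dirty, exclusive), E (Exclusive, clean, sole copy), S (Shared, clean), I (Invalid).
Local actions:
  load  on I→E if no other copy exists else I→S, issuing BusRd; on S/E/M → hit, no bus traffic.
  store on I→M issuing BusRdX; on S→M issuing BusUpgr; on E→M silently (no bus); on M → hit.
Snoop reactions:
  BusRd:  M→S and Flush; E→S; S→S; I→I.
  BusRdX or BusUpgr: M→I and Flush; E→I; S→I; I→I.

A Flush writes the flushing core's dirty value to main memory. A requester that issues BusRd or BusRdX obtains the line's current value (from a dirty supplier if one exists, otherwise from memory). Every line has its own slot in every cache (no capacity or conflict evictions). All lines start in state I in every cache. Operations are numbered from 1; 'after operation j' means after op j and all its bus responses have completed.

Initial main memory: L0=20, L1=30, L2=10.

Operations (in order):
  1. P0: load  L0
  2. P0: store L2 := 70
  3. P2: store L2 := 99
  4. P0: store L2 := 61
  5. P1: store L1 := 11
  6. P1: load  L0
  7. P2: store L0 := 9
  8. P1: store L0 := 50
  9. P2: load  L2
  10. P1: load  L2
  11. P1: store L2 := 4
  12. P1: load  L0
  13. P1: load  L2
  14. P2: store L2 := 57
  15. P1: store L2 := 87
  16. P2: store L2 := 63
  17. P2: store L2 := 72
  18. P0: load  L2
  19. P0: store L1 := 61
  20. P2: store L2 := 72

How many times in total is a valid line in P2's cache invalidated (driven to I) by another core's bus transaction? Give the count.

1. P0: load  L0  bus=[BusRd]  L0: P0=E P1=I P2=I  mem[L0]=20
2. P0: store L2 := 70  bus=[BusRdX]  L2: P0=M P1=I P2=I  mem[L2]=10
3. P2: store L2 := 99  bus=[BusRdX,Flush]  L2: P0=I P1=I P2=M  mem[L2]=70
4. P0: store L2 := 61  bus=[BusRdX,Flush]  L2: P0=M P1=I P2=I  mem[L2]=99
5. P1: store L1 := 11  bus=[BusRdX]  L1: P0=I P1=M P2=I  mem[L1]=30
6. P1: load  L0  bus=[BusRd]  L0: P0=S P1=S P2=I  mem[L0]=20
7. P2: store L0 := 9  bus=[BusRdX]  L0: P0=I P1=I P2=M  mem[L0]=20
8. P1: store L0 := 50  bus=[BusRdX,Flush]  L0: P0=I P1=M P2=I  mem[L0]=9
9. P2: load  L2  bus=[BusRd,Flush]  L2: P0=S P1=I P2=S  mem[L2]=61
10. P1: load  L2  bus=[BusRd]  L2: P0=S P1=S P2=S  mem[L2]=61
11. P1: store L2 := 4  bus=[BusUpgr]  L2: P0=I P1=M P2=I  mem[L2]=61
12. P1: load  L0  bus=[-]  L0: P0=I P1=M P2=I  mem[L0]=9
13. P1: load  L2  bus=[-]  L2: P0=I P1=M P2=I  mem[L2]=61
14. P2: store L2 := 57  bus=[BusRdX,Flush]  L2: P0=I P1=I P2=M  mem[L2]=4
15. P1: store L2 := 87  bus=[BusRdX,Flush]  L2: P0=I P1=M P2=I  mem[L2]=57
16. P2: store L2 := 63  bus=[BusRdX,Flush]  L2: P0=I P1=I P2=M  mem[L2]=87
17. P2: store L2 := 72  bus=[-]  L2: P0=I P1=I P2=M  mem[L2]=87
18. P0: load  L2  bus=[BusRd,Flush]  L2: P0=S P1=I P2=S  mem[L2]=72
19. P0: store L1 := 61  bus=[BusRdX,Flush]  L1: P0=M P1=I P2=I  mem[L1]=11
20. P2: store L2 := 72  bus=[BusUpgr]  L2: P0=I P1=I P2=M  mem[L2]=72

invalidations = 4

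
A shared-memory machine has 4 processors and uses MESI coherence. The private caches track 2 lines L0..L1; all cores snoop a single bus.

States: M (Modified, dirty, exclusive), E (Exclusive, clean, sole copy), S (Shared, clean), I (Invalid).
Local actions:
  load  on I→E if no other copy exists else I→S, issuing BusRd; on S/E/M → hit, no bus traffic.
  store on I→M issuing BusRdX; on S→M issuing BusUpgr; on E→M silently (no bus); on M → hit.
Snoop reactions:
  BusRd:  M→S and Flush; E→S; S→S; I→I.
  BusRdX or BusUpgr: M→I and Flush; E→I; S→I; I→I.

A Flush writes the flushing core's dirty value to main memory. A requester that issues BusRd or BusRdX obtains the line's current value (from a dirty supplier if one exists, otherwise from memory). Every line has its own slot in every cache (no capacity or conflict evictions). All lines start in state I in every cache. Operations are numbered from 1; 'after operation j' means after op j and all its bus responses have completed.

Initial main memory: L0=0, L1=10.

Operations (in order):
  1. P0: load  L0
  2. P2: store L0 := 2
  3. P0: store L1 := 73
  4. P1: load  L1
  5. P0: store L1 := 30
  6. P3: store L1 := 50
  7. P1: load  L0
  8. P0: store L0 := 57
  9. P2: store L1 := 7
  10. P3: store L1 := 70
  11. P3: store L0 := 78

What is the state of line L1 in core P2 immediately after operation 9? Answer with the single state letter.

1. P0: load  L0  bus=[BusRd]  L0: P0=E P1=I P2=I P3=I  mem[L0]=0
2. P2: store L0 := 2  bus=[BusRdX]  L0: P0=I P1=I P2=M P3=I  mem[L0]=0
3. P0: store L1 := 73  bus=[BusRdX]  L1: P0=M P1=I P2=I P3=I  mem[L1]=10
4. P1: load  L1  bus=[BusRd,Flush]  L1: P0=S P1=S P2=I P3=I  mem[L1]=73
5. P0: store L1 := 30  bus=[BusUpgr]  L1: P0=M P1=I P2=I P3=I  mem[L1]=73
6. P3: store L1 := 50  bus=[BusRdX,Flush]  L1: P0=I P1=I P2=I P3=M  mem[L1]=30
7. P1: load  L0  bus=[BusRd,Flush]  L0: P0=I P1=S P2=S P3=I  mem[L0]=2
8. P0: store L0 := 57  bus=[BusRdX]  L0: P0=M P1=I P2=I P3=I  mem[L0]=2
9. P2: store L1 := 7  bus=[BusRdX,Flush]  L1: P0=I P1=I P2=M P3=I  mem[L1]=50
10. P3: store L1 := 70  bus=[BusRdX,Flush]  L1: P0=I P1=I P2=I P3=M  mem[L1]=7
11. P3: store L0 := 78  bus=[BusRdX,Flush]  L0: P0=I P1=I P2=I P3=M  mem[L0]=57

state = M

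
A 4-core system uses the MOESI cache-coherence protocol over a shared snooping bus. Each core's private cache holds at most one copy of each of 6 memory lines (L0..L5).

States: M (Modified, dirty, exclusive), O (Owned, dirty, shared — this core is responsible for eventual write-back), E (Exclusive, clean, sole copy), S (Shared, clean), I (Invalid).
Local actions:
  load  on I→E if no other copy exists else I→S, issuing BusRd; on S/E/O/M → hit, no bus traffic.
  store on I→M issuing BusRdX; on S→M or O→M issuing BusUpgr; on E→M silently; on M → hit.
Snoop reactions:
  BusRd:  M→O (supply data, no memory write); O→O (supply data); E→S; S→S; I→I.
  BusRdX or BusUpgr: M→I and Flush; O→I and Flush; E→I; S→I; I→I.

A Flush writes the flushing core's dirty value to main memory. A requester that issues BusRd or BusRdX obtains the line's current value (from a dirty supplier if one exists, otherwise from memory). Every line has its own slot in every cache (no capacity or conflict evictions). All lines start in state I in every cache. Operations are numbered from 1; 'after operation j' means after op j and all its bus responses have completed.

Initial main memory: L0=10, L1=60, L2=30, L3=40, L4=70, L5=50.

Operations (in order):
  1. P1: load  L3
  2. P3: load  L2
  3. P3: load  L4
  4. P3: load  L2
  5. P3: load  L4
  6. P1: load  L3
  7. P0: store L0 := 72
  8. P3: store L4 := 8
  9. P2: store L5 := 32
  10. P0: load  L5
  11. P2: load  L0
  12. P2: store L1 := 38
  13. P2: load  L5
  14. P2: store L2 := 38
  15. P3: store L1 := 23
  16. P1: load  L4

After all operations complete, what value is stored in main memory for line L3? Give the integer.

  op1 P1: load  L3 → I/E/I/I on L3; bus BusRd; mem=40
  op2 P3: load  L2 → I/I/I/E on L2; bus BusRd; mem=30
  op3 P3: load  L4 → I/I/I/E on L4; bus BusRd; mem=70
  op4 P3: load  L2 → I/I/I/E on L2; bus (none); mem=30
  op5 P3: load  L4 → I/I/I/E on L4; bus (none); mem=70
  op6 P1: load  L3 → I/E/I/I on L3; bus (none); mem=40
  op7 P0: store L0 := 72 → M/I/I/I on L0; bus BusRdX; mem=10
  op8 P3: store L4 := 8 → I/I/I/M on L4; bus (none); mem=70
  op9 P2: store L5 := 32 → I/I/M/I on L5; bus BusRdX; mem=50
  op10 P0: load  L5 → S/I/O/I on L5; bus BusRd; mem=50
  op11 P2: load  L0 → O/I/S/I on L0; bus BusRd; mem=10
  op12 P2: store L1 := 38 → I/I/M/I on L1; bus BusRdX; mem=60
  op13 P2: load  L5 → S/I/O/I on L5; bus (none); mem=50
  op14 P2: store L2 := 38 → I/I/M/I on L2; bus BusRdX; mem=30
  op15 P3: store L1 := 23 → I/I/I/M on L1; bus BusRdX Flush; mem=38
  op16 P1: load  L4 → I/S/I/O on L4; bus BusRd; mem=70

memory[L3] = 40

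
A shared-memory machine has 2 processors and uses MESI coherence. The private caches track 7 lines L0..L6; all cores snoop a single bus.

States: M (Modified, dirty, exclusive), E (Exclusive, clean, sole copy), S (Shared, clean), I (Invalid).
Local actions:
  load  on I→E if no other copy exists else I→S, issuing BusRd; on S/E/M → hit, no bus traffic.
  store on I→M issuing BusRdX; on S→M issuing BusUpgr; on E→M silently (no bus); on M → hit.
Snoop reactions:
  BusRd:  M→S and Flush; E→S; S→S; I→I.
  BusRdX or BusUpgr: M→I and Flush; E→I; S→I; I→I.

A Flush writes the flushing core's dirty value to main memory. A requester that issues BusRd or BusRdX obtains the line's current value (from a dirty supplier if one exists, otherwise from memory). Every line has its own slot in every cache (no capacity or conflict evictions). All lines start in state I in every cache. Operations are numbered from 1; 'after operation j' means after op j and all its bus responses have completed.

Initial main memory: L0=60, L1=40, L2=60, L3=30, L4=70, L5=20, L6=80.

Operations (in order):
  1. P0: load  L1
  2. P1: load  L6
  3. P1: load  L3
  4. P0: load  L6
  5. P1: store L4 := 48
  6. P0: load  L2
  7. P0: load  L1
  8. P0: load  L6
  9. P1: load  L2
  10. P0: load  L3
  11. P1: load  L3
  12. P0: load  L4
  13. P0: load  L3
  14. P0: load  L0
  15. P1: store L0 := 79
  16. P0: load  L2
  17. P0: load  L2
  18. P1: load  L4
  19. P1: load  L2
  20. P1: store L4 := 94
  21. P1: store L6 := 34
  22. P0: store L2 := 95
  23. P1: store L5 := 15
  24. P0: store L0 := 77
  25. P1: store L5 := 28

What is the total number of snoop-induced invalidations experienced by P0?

invalidations = 3

  op1 P0: load  L1 → E/I on L1; bus BusRd; mem=40
  op2 P1: load  L6 → I/E on L6; bus BusRd; mem=80
  op3 P1: load  L3 → I/E on L3; bus BusRd; mem=30
  op4 P0: load  L6 → S/S on L6; bus BusRd; mem=80
  op5 P1: store L4 := 48 → I/M on L4; bus BusRdX; mem=70
  op6 P0: load  L2 → E/I on L2; bus BusRd; mem=60
  op7 P0: load  L1 → E/I on L1; bus (none); mem=40
  op8 P0: load  L6 → S/S on L6; bus (none); mem=80
  op9 P1: load  L2 → S/S on L2; bus BusRd; mem=60
  op10 P0: load  L3 → S/S on L3; bus BusRd; mem=30
  op11 P1: load  L3 → S/S on L3; bus (none); mem=30
  op12 P0: load  L4 → S/S on L4; bus BusRd Flush; mem=48
  op13 P0: load  L3 → S/S on L3; bus (none); mem=30
  op14 P0: load  L0 → E/I on L0; bus BusRd; mem=60
  op15 P1: store L0 := 79 → I/M on L0; bus BusRdX; mem=60
  op16 P0: load  L2 → S/S on L2; bus (none); mem=60
  op17 P0: load  L2 → S/S on L2; bus (none); mem=60
  op18 P1: load  L4 → S/S on L4; bus (none); mem=48
  op19 P1: load  L2 → S/S on L2; bus (none); mem=60
  op20 P1: store L4 := 94 → I/M on L4; bus BusUpgr; mem=48
  op21 P1: store L6 := 34 → I/M on L6; bus BusUpgr; mem=80
  op22 P0: store L2 := 95 → M/I on L2; bus BusUpgr; mem=60
  op23 P1: store L5 := 15 → I/M on L5; bus BusRdX; mem=20
  op24 P0: store L0 := 77 → M/I on L0; bus BusRdX Flush; mem=79
  op25 P1: store L5 := 28 → I/M on L5; bus (none); mem=20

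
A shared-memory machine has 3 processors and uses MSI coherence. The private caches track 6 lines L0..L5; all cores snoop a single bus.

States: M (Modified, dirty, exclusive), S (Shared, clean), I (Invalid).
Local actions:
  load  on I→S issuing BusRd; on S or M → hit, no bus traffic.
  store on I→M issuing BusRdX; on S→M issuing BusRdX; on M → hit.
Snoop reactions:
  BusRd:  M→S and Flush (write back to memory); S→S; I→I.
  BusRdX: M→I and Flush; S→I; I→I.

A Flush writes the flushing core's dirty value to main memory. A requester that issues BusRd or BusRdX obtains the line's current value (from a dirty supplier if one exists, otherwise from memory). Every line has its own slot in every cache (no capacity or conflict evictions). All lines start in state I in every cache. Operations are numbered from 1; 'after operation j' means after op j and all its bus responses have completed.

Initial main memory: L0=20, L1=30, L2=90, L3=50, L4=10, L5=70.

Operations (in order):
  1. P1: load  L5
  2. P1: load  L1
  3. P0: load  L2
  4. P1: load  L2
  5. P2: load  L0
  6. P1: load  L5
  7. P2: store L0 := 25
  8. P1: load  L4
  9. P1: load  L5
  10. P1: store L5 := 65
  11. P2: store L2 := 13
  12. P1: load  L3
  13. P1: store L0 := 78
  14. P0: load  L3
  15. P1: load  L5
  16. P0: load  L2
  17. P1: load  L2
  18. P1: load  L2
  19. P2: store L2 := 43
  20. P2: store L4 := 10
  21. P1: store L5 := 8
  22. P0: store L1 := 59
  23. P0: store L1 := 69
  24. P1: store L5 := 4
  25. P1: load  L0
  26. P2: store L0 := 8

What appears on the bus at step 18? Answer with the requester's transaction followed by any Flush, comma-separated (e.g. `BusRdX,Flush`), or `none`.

bus = none

1. P1: load  L5  bus=[BusRd]  L5: P0=I P1=S P2=I  mem[L5]=70
2. P1: load  L1  bus=[BusRd]  L1: P0=I P1=S P2=I  mem[L1]=30
3. P0: load  L2  bus=[BusRd]  L2: P0=S P1=I P2=I  mem[L2]=90
4. P1: load  L2  bus=[BusRd]  L2: P0=S P1=S P2=I  mem[L2]=90
5. P2: load  L0  bus=[BusRd]  L0: P0=I P1=I P2=S  mem[L0]=20
6. P1: load  L5  bus=[-]  L5: P0=I P1=S P2=I  mem[L5]=70
7. P2: store L0 := 25  bus=[BusRdX]  L0: P0=I P1=I P2=M  mem[L0]=20
8. P1: load  L4  bus=[BusRd]  L4: P0=I P1=S P2=I  mem[L4]=10
9. P1: load  L5  bus=[-]  L5: P0=I P1=S P2=I  mem[L5]=70
10. P1: store L5 := 65  bus=[BusRdX]  L5: P0=I P1=M P2=I  mem[L5]=70
11. P2: store L2 := 13  bus=[BusRdX]  L2: P0=I P1=I P2=M  mem[L2]=90
12. P1: load  L3  bus=[BusRd]  L3: P0=I P1=S P2=I  mem[L3]=50
13. P1: store L0 := 78  bus=[BusRdX,Flush]  L0: P0=I P1=M P2=I  mem[L0]=25
14. P0: load  L3  bus=[BusRd]  L3: P0=S P1=S P2=I  mem[L3]=50
15. P1: load  L5  bus=[-]  L5: P0=I P1=M P2=I  mem[L5]=70
16. P0: load  L2  bus=[BusRd,Flush]  L2: P0=S P1=I P2=S  mem[L2]=13
17. P1: load  L2  bus=[BusRd]  L2: P0=S P1=S P2=S  mem[L2]=13
18. P1: load  L2  bus=[-]  L2: P0=S P1=S P2=S  mem[L2]=13
19. P2: store L2 := 43  bus=[BusRdX]  L2: P0=I P1=I P2=M  mem[L2]=13
20. P2: store L4 := 10  bus=[BusRdX]  L4: P0=I P1=I P2=M  mem[L4]=10
21. P1: store L5 := 8  bus=[-]  L5: P0=I P1=M P2=I  mem[L5]=70
22. P0: store L1 := 59  bus=[BusRdX]  L1: P0=M P1=I P2=I  mem[L1]=30
23. P0: store L1 := 69  bus=[-]  L1: P0=M P1=I P2=I  mem[L1]=30
24. P1: store L5 := 4  bus=[-]  L5: P0=I P1=M P2=I  mem[L5]=70
25. P1: load  L0  bus=[-]  L0: P0=I P1=M P2=I  mem[L0]=25
26. P2: store L0 := 8  bus=[BusRdX,Flush]  L0: P0=I P1=I P2=M  mem[L0]=78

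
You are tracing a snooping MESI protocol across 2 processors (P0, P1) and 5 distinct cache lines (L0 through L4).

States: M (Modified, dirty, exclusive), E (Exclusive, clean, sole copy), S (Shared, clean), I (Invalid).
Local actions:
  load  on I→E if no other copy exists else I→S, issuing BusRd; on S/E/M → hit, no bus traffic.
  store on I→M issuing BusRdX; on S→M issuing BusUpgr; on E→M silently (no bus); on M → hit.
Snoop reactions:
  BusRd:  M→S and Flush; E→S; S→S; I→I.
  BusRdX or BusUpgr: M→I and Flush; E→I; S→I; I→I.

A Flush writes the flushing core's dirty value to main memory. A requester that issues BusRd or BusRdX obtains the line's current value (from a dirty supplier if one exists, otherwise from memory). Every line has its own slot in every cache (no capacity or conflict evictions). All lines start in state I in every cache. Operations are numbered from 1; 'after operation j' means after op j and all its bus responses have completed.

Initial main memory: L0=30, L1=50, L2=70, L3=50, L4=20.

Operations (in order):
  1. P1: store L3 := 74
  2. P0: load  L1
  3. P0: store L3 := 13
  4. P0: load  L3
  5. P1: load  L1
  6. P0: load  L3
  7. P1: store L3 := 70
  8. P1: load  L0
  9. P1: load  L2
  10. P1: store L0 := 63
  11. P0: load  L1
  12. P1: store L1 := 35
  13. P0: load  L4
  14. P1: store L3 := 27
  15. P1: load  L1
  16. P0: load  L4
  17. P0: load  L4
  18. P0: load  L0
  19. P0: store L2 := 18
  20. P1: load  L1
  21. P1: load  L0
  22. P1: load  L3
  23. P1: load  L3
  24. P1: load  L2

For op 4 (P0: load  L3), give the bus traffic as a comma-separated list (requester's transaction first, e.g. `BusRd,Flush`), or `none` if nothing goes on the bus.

bus = none

1. P1: store L3 := 74  bus=[BusRdX]  L3: P0=I P1=M  mem[L3]=50
2. P0: load  L1  bus=[BusRd]  L1: P0=E P1=I  mem[L1]=50
3. P0: store L3 := 13  bus=[BusRdX,Flush]  L3: P0=M P1=I  mem[L3]=74
4. P0: load  L3  bus=[-]  L3: P0=M P1=I  mem[L3]=74
5. P1: load  L1  bus=[BusRd]  L1: P0=S P1=S  mem[L1]=50
6. P0: load  L3  bus=[-]  L3: P0=M P1=I  mem[L3]=74
7. P1: store L3 := 70  bus=[BusRdX,Flush]  L3: P0=I P1=M  mem[L3]=13
8. P1: load  L0  bus=[BusRd]  L0: P0=I P1=E  mem[L0]=30
9. P1: load  L2  bus=[BusRd]  L2: P0=I P1=E  mem[L2]=70
10. P1: store L0 := 63  bus=[-]  L0: P0=I P1=M  mem[L0]=30
11. P0: load  L1  bus=[-]  L1: P0=S P1=S  mem[L1]=50
12. P1: store L1 := 35  bus=[BusUpgr]  L1: P0=I P1=M  mem[L1]=50
13. P0: load  L4  bus=[BusRd]  L4: P0=E P1=I  mem[L4]=20
14. P1: store L3 := 27  bus=[-]  L3: P0=I P1=M  mem[L3]=13
15. P1: load  L1  bus=[-]  L1: P0=I P1=M  mem[L1]=50
16. P0: load  L4  bus=[-]  L4: P0=E P1=I  mem[L4]=20
17. P0: load  L4  bus=[-]  L4: P0=E P1=I  mem[L4]=20
18. P0: load  L0  bus=[BusRd,Flush]  L0: P0=S P1=S  mem[L0]=63
19. P0: store L2 := 18  bus=[BusRdX]  L2: P0=M P1=I  mem[L2]=70
20. P1: load  L1  bus=[-]  L1: P0=I P1=M  mem[L1]=50
21. P1: load  L0  bus=[-]  L0: P0=S P1=S  mem[L0]=63
22. P1: load  L3  bus=[-]  L3: P0=I P1=M  mem[L3]=13
23. P1: load  L3  bus=[-]  L3: P0=I P1=M  mem[L3]=13
24. P1: load  L2  bus=[BusRd,Flush]  L2: P0=S P1=S  mem[L2]=18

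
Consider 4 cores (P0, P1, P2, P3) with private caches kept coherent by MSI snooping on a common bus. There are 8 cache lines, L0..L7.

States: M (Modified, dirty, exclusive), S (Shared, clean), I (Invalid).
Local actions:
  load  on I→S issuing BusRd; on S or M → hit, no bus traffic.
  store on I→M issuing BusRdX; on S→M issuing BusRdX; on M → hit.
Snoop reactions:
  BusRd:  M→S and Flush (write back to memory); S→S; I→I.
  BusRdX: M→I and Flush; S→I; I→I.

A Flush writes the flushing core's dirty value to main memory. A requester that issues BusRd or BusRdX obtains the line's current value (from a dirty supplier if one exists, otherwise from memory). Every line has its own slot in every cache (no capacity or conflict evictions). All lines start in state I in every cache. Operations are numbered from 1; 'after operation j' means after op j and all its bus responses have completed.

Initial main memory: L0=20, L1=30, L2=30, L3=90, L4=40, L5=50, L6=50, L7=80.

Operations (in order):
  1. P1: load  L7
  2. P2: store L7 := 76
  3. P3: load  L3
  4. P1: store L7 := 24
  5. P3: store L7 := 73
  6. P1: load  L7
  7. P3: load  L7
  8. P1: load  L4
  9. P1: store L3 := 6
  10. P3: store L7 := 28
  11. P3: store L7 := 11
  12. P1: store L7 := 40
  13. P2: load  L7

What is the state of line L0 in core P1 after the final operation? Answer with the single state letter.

[1] P1: load  L7 | P0:I, P1:S(80), P2:I, P3:I | bus: BusRd
[2] P2: store L7 := 76 | P0:I, P1:I, P2:M(76), P3:I | bus: BusRdX
[3] P3: load  L3 | P0:I, P1:I, P2:I, P3:S(90) | bus: BusRd
[4] P1: store L7 := 24 | P0:I, P1:M(24), P2:I, P3:I | bus: BusRdX,Flush
[5] P3: store L7 := 73 | P0:I, P1:I, P2:I, P3:M(73) | bus: BusRdX,Flush
[6] P1: load  L7 | P0:I, P1:S(73), P2:I, P3:S(73) | bus: BusRd,Flush
[7] P3: load  L7 | P0:I, P1:S(73), P2:I, P3:S(73) | bus: none
[8] P1: load  L4 | P0:I, P1:S(40), P2:I, P3:I | bus: BusRd
[9] P1: store L3 := 6 | P0:I, P1:M(6), P2:I, P3:I | bus: BusRdX
[10] P3: store L7 := 28 | P0:I, P1:I, P2:I, P3:M(28) | bus: BusRdX
[11] P3: store L7 := 11 | P0:I, P1:I, P2:I, P3:M(11) | bus: none
[12] P1: store L7 := 40 | P0:I, P1:M(40), P2:I, P3:I | bus: BusRdX,Flush
[13] P2: load  L7 | P0:I, P1:S(40), P2:S(40), P3:I | bus: BusRd,Flush

state = I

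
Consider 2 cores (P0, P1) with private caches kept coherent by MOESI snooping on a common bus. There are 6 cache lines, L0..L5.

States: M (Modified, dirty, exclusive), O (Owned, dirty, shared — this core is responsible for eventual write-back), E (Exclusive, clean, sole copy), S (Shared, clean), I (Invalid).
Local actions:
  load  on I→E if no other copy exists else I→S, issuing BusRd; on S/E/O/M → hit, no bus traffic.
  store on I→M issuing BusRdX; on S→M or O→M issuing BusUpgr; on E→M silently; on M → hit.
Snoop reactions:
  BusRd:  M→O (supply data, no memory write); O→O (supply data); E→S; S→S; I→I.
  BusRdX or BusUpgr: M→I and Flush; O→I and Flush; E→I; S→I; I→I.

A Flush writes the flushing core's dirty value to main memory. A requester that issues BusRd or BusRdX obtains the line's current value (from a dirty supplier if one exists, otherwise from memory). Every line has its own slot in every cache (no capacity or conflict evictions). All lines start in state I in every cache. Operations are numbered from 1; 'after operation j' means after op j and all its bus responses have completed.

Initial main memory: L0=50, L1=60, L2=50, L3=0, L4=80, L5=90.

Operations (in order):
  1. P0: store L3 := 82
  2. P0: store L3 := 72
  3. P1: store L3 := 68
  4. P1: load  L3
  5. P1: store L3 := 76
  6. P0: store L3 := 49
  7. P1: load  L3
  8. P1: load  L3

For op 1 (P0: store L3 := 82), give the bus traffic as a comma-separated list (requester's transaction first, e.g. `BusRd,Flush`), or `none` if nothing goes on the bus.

bus = BusRdX

1. P0: store L3 := 82  bus=[BusRdX]  L3: P0=M P1=I  mem[L3]=0
2. P0: store L3 := 72  bus=[-]  L3: P0=M P1=I  mem[L3]=0
3. P1: store L3 := 68  bus=[BusRdX,Flush]  L3: P0=I P1=M  mem[L3]=72
4. P1: load  L3  bus=[-]  L3: P0=I P1=M  mem[L3]=72
5. P1: store L3 := 76  bus=[-]  L3: P0=I P1=M  mem[L3]=72
6. P0: store L3 := 49  bus=[BusRdX,Flush]  L3: P0=M P1=I  mem[L3]=76
7. P1: load  L3  bus=[BusRd]  L3: P0=O P1=S  mem[L3]=76
8. P1: load  L3  bus=[-]  L3: P0=O P1=S  mem[L3]=76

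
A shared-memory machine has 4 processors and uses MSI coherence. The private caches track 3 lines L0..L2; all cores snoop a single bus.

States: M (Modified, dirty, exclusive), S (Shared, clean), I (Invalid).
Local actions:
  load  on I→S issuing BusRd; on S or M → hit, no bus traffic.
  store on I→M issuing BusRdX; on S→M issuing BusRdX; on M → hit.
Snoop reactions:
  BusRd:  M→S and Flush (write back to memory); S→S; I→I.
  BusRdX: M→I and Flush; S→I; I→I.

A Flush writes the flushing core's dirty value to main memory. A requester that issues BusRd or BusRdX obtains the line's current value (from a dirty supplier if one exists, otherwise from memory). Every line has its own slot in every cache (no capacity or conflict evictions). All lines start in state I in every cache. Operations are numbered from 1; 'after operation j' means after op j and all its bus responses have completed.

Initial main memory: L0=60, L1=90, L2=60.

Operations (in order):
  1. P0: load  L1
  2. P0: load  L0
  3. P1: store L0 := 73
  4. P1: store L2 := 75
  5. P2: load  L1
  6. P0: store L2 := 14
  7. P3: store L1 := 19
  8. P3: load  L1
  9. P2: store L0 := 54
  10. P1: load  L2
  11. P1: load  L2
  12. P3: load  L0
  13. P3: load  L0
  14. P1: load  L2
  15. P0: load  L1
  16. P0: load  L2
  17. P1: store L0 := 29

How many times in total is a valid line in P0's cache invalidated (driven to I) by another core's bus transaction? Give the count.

invalidations = 2

step 1: P0: load  L1  ⟶  SIII  (L1)  txn=BusRd  M[L1]=90
step 2: P0: load  L0  ⟶  SIII  (L0)  txn=BusRd  M[L0]=60
step 3: P1: store L0 := 73  ⟶  IMII  (L0)  txn=BusRdX  M[L0]=60
step 4: P1: store L2 := 75  ⟶  IMII  (L2)  txn=BusRdX  M[L2]=60
step 5: P2: load  L1  ⟶  SISI  (L1)  txn=BusRd  M[L1]=90
step 6: P0: store L2 := 14  ⟶  MIII  (L2)  txn=BusRdX+Flush  M[L2]=75
step 7: P3: store L1 := 19  ⟶  IIIM  (L1)  txn=BusRdX  M[L1]=90
step 8: P3: load  L1  ⟶  IIIM  (L1)  txn=∅  M[L1]=90
step 9: P2: store L0 := 54  ⟶  IIMI  (L0)  txn=BusRdX+Flush  M[L0]=73
step 10: P1: load  L2  ⟶  SSII  (L2)  txn=BusRd+Flush  M[L2]=14
step 11: P1: load  L2  ⟶  SSII  (L2)  txn=∅  M[L2]=14
step 12: P3: load  L0  ⟶  IISS  (L0)  txn=BusRd+Flush  M[L0]=54
step 13: P3: load  L0  ⟶  IISS  (L0)  txn=∅  M[L0]=54
step 14: P1: load  L2  ⟶  SSII  (L2)  txn=∅  M[L2]=14
step 15: P0: load  L1  ⟶  SIIS  (L1)  txn=BusRd+Flush  M[L1]=19
step 16: P0: load  L2  ⟶  SSII  (L2)  txn=∅  M[L2]=14
step 17: P1: store L0 := 29  ⟶  IMII  (L0)  txn=BusRdX  M[L0]=54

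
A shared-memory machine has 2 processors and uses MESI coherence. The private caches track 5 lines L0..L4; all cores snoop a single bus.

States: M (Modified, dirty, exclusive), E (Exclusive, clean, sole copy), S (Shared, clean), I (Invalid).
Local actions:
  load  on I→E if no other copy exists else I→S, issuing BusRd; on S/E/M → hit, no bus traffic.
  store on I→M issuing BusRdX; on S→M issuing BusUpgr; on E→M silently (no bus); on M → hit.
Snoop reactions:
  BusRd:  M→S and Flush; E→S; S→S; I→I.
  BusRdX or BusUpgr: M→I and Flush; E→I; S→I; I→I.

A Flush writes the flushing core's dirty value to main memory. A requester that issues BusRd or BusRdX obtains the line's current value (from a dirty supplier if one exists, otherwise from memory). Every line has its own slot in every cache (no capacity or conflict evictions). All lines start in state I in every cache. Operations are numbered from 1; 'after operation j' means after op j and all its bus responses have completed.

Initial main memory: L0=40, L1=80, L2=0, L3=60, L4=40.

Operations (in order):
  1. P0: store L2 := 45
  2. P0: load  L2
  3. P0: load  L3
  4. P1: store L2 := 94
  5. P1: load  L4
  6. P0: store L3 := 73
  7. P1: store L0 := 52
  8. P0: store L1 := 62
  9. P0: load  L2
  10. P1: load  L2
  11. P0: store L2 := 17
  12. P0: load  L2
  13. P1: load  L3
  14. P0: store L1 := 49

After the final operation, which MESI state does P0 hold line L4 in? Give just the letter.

  op1 P0: store L2 := 45 → M/I on L2; bus BusRdX; mem=0
  op2 P0: load  L2 → M/I on L2; bus (none); mem=0
  op3 P0: load  L3 → E/I on L3; bus BusRd; mem=60
  op4 P1: store L2 := 94 → I/M on L2; bus BusRdX Flush; mem=45
  op5 P1: load  L4 → I/E on L4; bus BusRd; mem=40
  op6 P0: store L3 := 73 → M/I on L3; bus (none); mem=60
  op7 P1: store L0 := 52 → I/M on L0; bus BusRdX; mem=40
  op8 P0: store L1 := 62 → M/I on L1; bus BusRdX; mem=80
  op9 P0: load  L2 → S/S on L2; bus BusRd Flush; mem=94
  op10 P1: load  L2 → S/S on L2; bus (none); mem=94
  op11 P0: store L2 := 17 → M/I on L2; bus BusUpgr; mem=94
  op12 P0: load  L2 → M/I on L2; bus (none); mem=94
  op13 P1: load  L3 → S/S on L3; bus BusRd Flush; mem=73
  op14 P0: store L1 := 49 → M/I on L1; bus (none); mem=80

state = I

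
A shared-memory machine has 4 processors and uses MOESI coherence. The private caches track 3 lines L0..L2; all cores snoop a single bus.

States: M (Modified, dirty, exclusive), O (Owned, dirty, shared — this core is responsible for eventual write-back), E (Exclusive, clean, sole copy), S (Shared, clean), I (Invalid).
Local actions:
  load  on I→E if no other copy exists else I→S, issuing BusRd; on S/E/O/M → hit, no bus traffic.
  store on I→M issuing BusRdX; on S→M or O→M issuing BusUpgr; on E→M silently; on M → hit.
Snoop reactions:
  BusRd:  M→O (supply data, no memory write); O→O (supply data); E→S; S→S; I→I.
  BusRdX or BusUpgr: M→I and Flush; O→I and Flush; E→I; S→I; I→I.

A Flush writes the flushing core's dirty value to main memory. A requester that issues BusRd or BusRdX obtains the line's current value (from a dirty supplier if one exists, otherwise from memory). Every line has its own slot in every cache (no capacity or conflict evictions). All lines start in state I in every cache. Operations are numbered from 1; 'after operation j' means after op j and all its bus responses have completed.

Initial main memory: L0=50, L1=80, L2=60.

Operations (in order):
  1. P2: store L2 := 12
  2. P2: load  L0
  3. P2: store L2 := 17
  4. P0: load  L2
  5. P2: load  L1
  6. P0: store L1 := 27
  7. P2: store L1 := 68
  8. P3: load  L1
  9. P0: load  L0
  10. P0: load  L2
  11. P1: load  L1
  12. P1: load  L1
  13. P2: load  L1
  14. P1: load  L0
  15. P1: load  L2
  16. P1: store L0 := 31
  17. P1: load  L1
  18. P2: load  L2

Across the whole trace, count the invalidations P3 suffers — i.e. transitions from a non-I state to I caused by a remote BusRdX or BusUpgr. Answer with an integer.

invalidations = 0

step 1: P2: store L2 := 12  ⟶  IIMI  (L2)  txn=BusRdX  M[L2]=60
step 2: P2: load  L0  ⟶  IIEI  (L0)  txn=BusRd  M[L0]=50
step 3: P2: store L2 := 17  ⟶  IIMI  (L2)  txn=∅  M[L2]=60
step 4: P0: load  L2  ⟶  SIOI  (L2)  txn=BusRd  M[L2]=60
step 5: P2: load  L1  ⟶  IIEI  (L1)  txn=BusRd  M[L1]=80
step 6: P0: store L1 := 27  ⟶  MIII  (L1)  txn=BusRdX  M[L1]=80
step 7: P2: store L1 := 68  ⟶  IIMI  (L1)  txn=BusRdX+Flush  M[L1]=27
step 8: P3: load  L1  ⟶  IIOS  (L1)  txn=BusRd  M[L1]=27
step 9: P0: load  L0  ⟶  SISI  (L0)  txn=BusRd  M[L0]=50
step 10: P0: load  L2  ⟶  SIOI  (L2)  txn=∅  M[L2]=60
step 11: P1: load  L1  ⟶  ISOS  (L1)  txn=BusRd  M[L1]=27
step 12: P1: load  L1  ⟶  ISOS  (L1)  txn=∅  M[L1]=27
step 13: P2: load  L1  ⟶  ISOS  (L1)  txn=∅  M[L1]=27
step 14: P1: load  L0  ⟶  SSSI  (L0)  txn=BusRd  M[L0]=50
step 15: P1: load  L2  ⟶  SSOI  (L2)  txn=BusRd  M[L2]=60
step 16: P1: store L0 := 31  ⟶  IMII  (L0)  txn=BusUpgr  M[L0]=50
step 17: P1: load  L1  ⟶  ISOS  (L1)  txn=∅  M[L1]=27
step 18: P2: load  L2  ⟶  SSOI  (L2)  txn=∅  M[L2]=60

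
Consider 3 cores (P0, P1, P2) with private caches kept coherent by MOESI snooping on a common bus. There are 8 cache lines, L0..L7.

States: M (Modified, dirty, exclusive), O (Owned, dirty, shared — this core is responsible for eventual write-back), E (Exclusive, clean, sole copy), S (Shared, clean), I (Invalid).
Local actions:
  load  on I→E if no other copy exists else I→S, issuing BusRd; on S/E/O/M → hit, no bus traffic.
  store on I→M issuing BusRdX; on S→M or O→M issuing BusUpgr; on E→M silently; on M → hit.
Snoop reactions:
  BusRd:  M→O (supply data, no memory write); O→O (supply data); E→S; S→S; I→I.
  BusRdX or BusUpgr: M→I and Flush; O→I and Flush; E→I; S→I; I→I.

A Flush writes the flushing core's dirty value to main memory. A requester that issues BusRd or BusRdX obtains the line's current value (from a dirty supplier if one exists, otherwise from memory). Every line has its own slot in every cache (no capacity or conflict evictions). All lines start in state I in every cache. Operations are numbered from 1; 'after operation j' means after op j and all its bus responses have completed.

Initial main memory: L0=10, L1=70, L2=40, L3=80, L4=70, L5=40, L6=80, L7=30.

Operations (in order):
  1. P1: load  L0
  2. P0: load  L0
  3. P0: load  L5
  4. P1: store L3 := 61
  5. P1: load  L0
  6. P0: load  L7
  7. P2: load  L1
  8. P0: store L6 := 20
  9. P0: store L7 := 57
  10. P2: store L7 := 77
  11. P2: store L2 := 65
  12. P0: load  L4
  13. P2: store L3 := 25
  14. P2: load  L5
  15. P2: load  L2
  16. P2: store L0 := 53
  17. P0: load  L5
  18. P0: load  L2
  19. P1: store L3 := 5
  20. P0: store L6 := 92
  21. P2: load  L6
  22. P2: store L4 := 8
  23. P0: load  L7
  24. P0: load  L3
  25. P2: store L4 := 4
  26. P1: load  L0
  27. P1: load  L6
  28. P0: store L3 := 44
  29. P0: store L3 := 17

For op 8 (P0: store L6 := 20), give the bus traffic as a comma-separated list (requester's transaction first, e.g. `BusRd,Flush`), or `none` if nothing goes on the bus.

[1] P1: load  L0 | P0:I, P1:E(10), P2:I | bus: BusRd
[2] P0: load  L0 | P0:S(10), P1:S(10), P2:I | bus: BusRd
[3] P0: load  L5 | P0:E(40), P1:I, P2:I | bus: BusRd
[4] P1: store L3 := 61 | P0:I, P1:M(61), P2:I | bus: BusRdX
[5] P1: load  L0 | P0:S(10), P1:S(10), P2:I | bus: none
[6] P0: load  L7 | P0:E(30), P1:I, P2:I | bus: BusRd
[7] P2: load  L1 | P0:I, P1:I, P2:E(70) | bus: BusRd
[8] P0: store L6 := 20 | P0:M(20), P1:I, P2:I | bus: BusRdX
[9] P0: store L7 := 57 | P0:M(57), P1:I, P2:I | bus: none
[10] P2: store L7 := 77 | P0:I, P1:I, P2:M(77) | bus: BusRdX,Flush
[11] P2: store L2 := 65 | P0:I, P1:I, P2:M(65) | bus: BusRdX
[12] P0: load  L4 | P0:E(70), P1:I, P2:I | bus: BusRd
[13] P2: store L3 := 25 | P0:I, P1:I, P2:M(25) | bus: BusRdX,Flush
[14] P2: load  L5 | P0:S(40), P1:I, P2:S(40) | bus: BusRd
[15] P2: load  L2 | P0:I, P1:I, P2:M(65) | bus: none
[16] P2: store L0 := 53 | P0:I, P1:I, P2:M(53) | bus: BusRdX
[17] P0: load  L5 | P0:S(40), P1:I, P2:S(40) | bus: none
[18] P0: load  L2 | P0:S(65), P1:I, P2:O(65) | bus: BusRd
[19] P1: store L3 := 5 | P0:I, P1:M(5), P2:I | bus: BusRdX,Flush
[20] P0: store L6 := 92 | P0:M(92), P1:I, P2:I | bus: none
[21] P2: load  L6 | P0:O(92), P1:I, P2:S(92) | bus: BusRd
[22] P2: store L4 := 8 | P0:I, P1:I, P2:M(8) | bus: BusRdX
[23] P0: load  L7 | P0:S(77), P1:I, P2:O(77) | bus: BusRd
[24] P0: load  L3 | P0:S(5), P1:O(5), P2:I | bus: BusRd
[25] P2: store L4 := 4 | P0:I, P1:I, P2:M(4) | bus: none
[26] P1: load  L0 | P0:I, P1:S(53), P2:O(53) | bus: BusRd
[27] P1: load  L6 | P0:O(92), P1:S(92), P2:S(92) | bus: BusRd
[28] P0: store L3 := 44 | P0:M(44), P1:I, P2:I | bus: BusUpgr,Flush
[29] P0: store L3 := 17 | P0:M(17), P1:I, P2:I | bus: none

bus = BusRdX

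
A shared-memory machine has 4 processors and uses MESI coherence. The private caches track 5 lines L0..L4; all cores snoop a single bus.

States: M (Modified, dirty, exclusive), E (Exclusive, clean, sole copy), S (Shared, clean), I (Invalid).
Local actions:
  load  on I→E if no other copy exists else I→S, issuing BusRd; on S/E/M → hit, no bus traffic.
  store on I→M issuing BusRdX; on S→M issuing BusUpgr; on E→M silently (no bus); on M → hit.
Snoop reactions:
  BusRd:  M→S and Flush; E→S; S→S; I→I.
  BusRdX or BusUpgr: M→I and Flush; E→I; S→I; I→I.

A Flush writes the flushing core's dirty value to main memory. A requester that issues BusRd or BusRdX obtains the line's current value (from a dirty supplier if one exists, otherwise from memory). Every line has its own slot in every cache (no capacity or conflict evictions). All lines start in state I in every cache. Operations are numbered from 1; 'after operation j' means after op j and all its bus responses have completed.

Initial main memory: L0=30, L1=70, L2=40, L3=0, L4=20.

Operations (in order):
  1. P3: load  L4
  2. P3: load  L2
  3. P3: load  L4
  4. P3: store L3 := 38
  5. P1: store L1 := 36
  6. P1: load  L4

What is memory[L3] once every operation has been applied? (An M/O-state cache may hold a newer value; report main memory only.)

step 1: P3: load  L4  ⟶  IIIE  (L4)  txn=BusRd  M[L4]=20
step 2: P3: load  L2  ⟶  IIIE  (L2)  txn=BusRd  M[L2]=40
step 3: P3: load  L4  ⟶  IIIE  (L4)  txn=∅  M[L4]=20
step 4: P3: store L3 := 38  ⟶  IIIM  (L3)  txn=BusRdX  M[L3]=0
step 5: P1: store L1 := 36  ⟶  IMII  (L1)  txn=BusRdX  M[L1]=70
step 6: P1: load  L4  ⟶  ISIS  (L4)  txn=BusRd  M[L4]=20

memory[L3] = 0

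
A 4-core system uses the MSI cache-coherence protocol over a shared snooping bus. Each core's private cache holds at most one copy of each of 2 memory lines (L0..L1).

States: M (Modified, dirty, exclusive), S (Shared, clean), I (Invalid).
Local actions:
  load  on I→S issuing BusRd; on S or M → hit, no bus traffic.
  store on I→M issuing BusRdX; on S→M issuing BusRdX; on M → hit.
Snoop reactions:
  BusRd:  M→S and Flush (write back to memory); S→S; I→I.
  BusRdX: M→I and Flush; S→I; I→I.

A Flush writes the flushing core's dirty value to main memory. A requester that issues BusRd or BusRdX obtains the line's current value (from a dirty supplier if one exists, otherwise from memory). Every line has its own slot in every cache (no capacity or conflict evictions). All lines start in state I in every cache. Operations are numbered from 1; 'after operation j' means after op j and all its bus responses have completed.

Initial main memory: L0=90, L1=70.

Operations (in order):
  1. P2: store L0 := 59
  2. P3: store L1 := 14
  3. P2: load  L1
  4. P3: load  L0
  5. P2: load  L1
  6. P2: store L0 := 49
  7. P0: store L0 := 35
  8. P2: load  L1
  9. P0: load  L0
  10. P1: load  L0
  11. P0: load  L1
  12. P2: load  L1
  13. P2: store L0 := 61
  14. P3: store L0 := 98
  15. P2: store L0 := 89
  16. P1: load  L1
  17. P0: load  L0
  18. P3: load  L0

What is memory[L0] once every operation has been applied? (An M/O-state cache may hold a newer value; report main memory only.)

step 1: P2: store L0 := 59  ⟶  IIMI  (L0)  txn=BusRdX  M[L0]=90
step 2: P3: store L1 := 14  ⟶  IIIM  (L1)  txn=BusRdX  M[L1]=70
step 3: P2: load  L1  ⟶  IISS  (L1)  txn=BusRd+Flush  M[L1]=14
step 4: P3: load  L0  ⟶  IISS  (L0)  txn=BusRd+Flush  M[L0]=59
step 5: P2: load  L1  ⟶  IISS  (L1)  txn=∅  M[L1]=14
step 6: P2: store L0 := 49  ⟶  IIMI  (L0)  txn=BusRdX  M[L0]=59
step 7: P0: store L0 := 35  ⟶  MIII  (L0)  txn=BusRdX+Flush  M[L0]=49
step 8: P2: load  L1  ⟶  IISS  (L1)  txn=∅  M[L1]=14
step 9: P0: load  L0  ⟶  MIII  (L0)  txn=∅  M[L0]=49
step 10: P1: load  L0  ⟶  SSII  (L0)  txn=BusRd+Flush  M[L0]=35
step 11: P0: load  L1  ⟶  SISS  (L1)  txn=BusRd  M[L1]=14
step 12: P2: load  L1  ⟶  SISS  (L1)  txn=∅  M[L1]=14
step 13: P2: store L0 := 61  ⟶  IIMI  (L0)  txn=BusRdX  M[L0]=35
step 14: P3: store L0 := 98  ⟶  IIIM  (L0)  txn=BusRdX+Flush  M[L0]=61
step 15: P2: store L0 := 89  ⟶  IIMI  (L0)  txn=BusRdX+Flush  M[L0]=98
step 16: P1: load  L1  ⟶  SSSS  (L1)  txn=BusRd  M[L1]=14
step 17: P0: load  L0  ⟶  SISI  (L0)  txn=BusRd+Flush  M[L0]=89
step 18: P3: load  L0  ⟶  SISS  (L0)  txn=BusRd  M[L0]=89

memory[L0] = 89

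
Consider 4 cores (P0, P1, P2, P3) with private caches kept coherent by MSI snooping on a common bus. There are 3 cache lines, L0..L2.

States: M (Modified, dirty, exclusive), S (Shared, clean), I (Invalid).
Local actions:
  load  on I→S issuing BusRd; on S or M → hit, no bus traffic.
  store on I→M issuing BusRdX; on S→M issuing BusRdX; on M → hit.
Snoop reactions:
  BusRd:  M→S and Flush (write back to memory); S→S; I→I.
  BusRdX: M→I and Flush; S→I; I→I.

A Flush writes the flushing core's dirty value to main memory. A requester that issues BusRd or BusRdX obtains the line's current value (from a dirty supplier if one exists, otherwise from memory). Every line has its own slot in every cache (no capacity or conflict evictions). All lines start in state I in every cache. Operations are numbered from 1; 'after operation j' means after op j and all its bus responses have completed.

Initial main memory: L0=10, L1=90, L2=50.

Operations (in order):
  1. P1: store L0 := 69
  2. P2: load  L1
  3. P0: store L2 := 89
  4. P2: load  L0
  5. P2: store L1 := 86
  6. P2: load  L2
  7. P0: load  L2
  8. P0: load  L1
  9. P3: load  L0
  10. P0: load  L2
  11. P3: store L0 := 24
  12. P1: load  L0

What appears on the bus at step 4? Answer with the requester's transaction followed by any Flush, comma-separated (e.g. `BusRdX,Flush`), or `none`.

[1] P1: store L0 := 69 | P0:I, P1:M(69), P2:I, P3:I | bus: BusRdX
[2] P2: load  L1 | P0:I, P1:I, P2:S(90), P3:I | bus: BusRd
[3] P0: store L2 := 89 | P0:M(89), P1:I, P2:I, P3:I | bus: BusRdX
[4] P2: load  L0 | P0:I, P1:S(69), P2:S(69), P3:I | bus: BusRd,Flush
[5] P2: store L1 := 86 | P0:I, P1:I, P2:M(86), P3:I | bus: BusRdX
[6] P2: load  L2 | P0:S(89), P1:I, P2:S(89), P3:I | bus: BusRd,Flush
[7] P0: load  L2 | P0:S(89), P1:I, P2:S(89), P3:I | bus: none
[8] P0: load  L1 | P0:S(86), P1:I, P2:S(86), P3:I | bus: BusRd,Flush
[9] P3: load  L0 | P0:I, P1:S(69), P2:S(69), P3:S(69) | bus: BusRd
[10] P0: load  L2 | P0:S(89), P1:I, P2:S(89), P3:I | bus: none
[11] P3: store L0 := 24 | P0:I, P1:I, P2:I, P3:M(24) | bus: BusRdX
[12] P1: load  L0 | P0:I, P1:S(24), P2:I, P3:S(24) | bus: BusRd,Flush

bus = BusRd,Flush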